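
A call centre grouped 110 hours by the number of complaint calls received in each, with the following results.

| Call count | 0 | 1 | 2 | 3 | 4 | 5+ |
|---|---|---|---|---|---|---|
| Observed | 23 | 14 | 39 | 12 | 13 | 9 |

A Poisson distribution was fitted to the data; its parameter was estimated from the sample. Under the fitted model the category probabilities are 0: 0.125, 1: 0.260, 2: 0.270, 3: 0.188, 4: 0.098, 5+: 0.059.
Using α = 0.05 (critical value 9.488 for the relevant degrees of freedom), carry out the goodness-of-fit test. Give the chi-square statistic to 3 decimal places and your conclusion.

Expected counts E_i = n·p_i: 110×0.125 = 13.75, 110×0.260 = 28.6, 110×0.270 = 29.7, 110×0.188 = 20.68, 110×0.098 = 10.78, 110×0.059 = 6.49.
cat         O        E   (O−E)²/E
0          23    13.75     6.2227
1          14     28.6     7.4531
2          39     29.7     2.9121
3          12    20.68     3.6432
4          13    10.78     0.4572
5+          9     6.49     0.9707
Sum = 21.659
df = 4. Since 21.659 > 9.488, we reject H₀.

21.659; reject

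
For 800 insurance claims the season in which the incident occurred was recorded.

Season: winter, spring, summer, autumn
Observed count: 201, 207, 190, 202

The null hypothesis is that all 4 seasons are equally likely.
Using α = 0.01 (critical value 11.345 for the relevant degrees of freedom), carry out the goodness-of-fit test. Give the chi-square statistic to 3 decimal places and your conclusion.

0.770; do not reject

Expected count for each of the 4 categories: 800/4 = 200.
cat         O        E   (O−E)²/E
winter    201      200     0.0050
spring    207      200     0.2450
summer    190      200     0.5000
autumn    202      200     0.0200
Sum = 0.770
df = 3. Since 0.770 < 11.345, we do not reject H₀.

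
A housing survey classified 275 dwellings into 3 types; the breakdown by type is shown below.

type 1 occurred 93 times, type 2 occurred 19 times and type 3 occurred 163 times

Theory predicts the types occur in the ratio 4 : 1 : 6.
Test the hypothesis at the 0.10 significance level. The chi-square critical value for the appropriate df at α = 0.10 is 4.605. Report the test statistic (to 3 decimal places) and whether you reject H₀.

Ratio total = 11. Expected counts: 275×4/11 = 100, 275×1/11 = 25, 275×6/11 = 150.
type 1: (93 − 100)²/100 = 49/100 = 0.4900
type 2: (19 − 25)²/25 = 36/25 = 1.4400
type 3: (163 − 150)²/150 = 169/150 = 1.1267
Sum = 3.057
df = 2. Since 3.057 < 4.605, we do not reject H₀.

3.057; do not reject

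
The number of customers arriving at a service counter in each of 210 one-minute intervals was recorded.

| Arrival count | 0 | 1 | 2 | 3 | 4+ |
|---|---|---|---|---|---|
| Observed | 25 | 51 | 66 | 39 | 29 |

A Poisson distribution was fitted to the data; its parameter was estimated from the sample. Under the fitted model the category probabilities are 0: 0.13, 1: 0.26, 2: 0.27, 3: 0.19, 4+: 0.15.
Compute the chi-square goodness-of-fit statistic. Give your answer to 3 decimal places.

Expected counts E_i = n·p_i: 210×0.13 = 27.3, 210×0.26 = 54.6, 210×0.27 = 56.7, 210×0.19 = 39.9, 210×0.15 = 31.5.
0: (25 − 27.3)²/27.3 = 5.29/27.3 = 0.1938
1: (51 − 54.6)²/54.6 = 12.96/54.6 = 0.2374
2: (66 − 56.7)²/56.7 = 86.49/56.7 = 1.5254
3: (39 − 39.9)²/39.9 = 0.81/39.9 = 0.0203
4+: (29 − 31.5)²/31.5 = 6.25/31.5 = 0.1984
Sum = 2.175

2.175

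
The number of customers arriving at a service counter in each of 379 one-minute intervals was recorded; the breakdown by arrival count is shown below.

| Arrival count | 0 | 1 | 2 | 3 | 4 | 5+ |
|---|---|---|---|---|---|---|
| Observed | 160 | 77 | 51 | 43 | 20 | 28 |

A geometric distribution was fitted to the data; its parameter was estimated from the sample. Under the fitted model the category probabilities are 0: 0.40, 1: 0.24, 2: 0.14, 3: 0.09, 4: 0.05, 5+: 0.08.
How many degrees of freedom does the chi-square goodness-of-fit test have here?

There are k = 6 categories and 1 parameter estimated from the data, so df = 6 − 1 − 1 = 4.

4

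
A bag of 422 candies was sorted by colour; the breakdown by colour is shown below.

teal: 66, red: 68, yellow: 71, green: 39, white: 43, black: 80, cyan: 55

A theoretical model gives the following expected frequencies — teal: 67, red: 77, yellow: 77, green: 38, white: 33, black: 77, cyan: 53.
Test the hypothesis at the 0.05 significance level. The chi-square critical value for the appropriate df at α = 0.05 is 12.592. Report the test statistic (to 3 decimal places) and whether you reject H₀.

χ² = (66−67)²/67 + (68−77)²/77 + (71−77)²/77 + (39−38)²/38 + (43−33)²/33 + (80−77)²/77 + (55−53)²/53
   = 0.0149 + 1.0519 + 0.4675 + 0.0263 + 3.0303 + 0.1169 + 0.0755
Sum = 4.783
df = 6. Since 4.783 < 12.592, we do not reject H₀.

4.783; do not reject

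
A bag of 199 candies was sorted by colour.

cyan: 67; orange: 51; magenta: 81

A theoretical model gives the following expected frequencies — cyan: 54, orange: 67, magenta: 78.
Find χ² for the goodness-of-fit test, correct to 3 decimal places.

cat          O        E   (O−E)²/E
cyan        67       54     3.1296
orange      51       67     3.8209
magenta     81       78     0.1154
Sum = 7.066

7.066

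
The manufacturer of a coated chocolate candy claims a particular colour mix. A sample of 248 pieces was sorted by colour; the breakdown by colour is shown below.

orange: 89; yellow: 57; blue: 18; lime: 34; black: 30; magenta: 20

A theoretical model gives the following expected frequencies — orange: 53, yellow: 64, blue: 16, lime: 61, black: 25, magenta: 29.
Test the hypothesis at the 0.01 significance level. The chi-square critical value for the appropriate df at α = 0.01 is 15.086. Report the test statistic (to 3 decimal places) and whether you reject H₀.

41.212; reject

cat          O        E   (O−E)²/E
orange      89       53    24.4528
yellow      57       64     0.7656
blue        18       16     0.2500
lime        34       61    11.9508
black       30       25     1.0000
magenta     20       29     2.7931
Sum = 41.212
df = 5. Since 41.212 > 15.086, we reject H₀.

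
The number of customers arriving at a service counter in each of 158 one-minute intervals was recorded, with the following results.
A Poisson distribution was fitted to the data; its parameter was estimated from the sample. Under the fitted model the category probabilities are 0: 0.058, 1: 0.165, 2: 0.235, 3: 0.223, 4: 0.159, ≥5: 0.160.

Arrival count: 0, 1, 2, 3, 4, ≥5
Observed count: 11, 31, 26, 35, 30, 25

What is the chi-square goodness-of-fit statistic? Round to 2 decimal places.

5.59

Expected counts E_i = n·p_i: 158×0.058 = 9.164, 158×0.165 = 26.07, 158×0.235 = 37.13, 158×0.223 = 35.234, 158×0.159 = 25.122, 158×0.160 = 25.28.
cat         O        E   (O−E)²/E
0          11    9.164      0.368
1          31    26.07      0.932
2          26    37.13      3.336
3          35   35.234      0.002
4          30   25.122      0.947
≥5         25    25.28      0.003
Sum = 5.59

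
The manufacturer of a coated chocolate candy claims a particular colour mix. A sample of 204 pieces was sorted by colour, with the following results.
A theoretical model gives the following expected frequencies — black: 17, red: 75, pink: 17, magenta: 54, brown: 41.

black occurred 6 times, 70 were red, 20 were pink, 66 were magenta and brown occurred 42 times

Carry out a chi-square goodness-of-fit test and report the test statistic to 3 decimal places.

black: (6 − 17)²/17 = 121/17 = 7.1176
red: (70 − 75)²/75 = 25/75 = 0.3333
pink: (20 − 17)²/17 = 9/17 = 0.5294
magenta: (66 − 54)²/54 = 144/54 = 2.6667
brown: (42 − 41)²/41 = 1/41 = 0.0244
Sum = 10.671

10.671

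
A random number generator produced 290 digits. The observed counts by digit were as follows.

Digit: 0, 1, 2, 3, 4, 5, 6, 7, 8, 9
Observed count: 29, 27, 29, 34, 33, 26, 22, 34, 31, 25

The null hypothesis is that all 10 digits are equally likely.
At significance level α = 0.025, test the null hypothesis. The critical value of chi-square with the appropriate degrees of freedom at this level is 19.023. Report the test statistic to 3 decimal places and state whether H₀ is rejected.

5.103; do not reject

Expected count for each of the 10 categories: 290/10 = 29.
0: (29 − 29)²/29 = 0/29 = 0.0000
1: (27 − 29)²/29 = 4/29 = 0.1379
2: (29 − 29)²/29 = 0/29 = 0.0000
3: (34 − 29)²/29 = 25/29 = 0.8621
4: (33 − 29)²/29 = 16/29 = 0.5517
5: (26 − 29)²/29 = 9/29 = 0.3103
6: (22 − 29)²/29 = 49/29 = 1.6897
7: (34 − 29)²/29 = 25/29 = 0.8621
8: (31 − 29)²/29 = 4/29 = 0.1379
9: (25 − 29)²/29 = 16/29 = 0.5517
Sum = 5.103
df = 9. Since 5.103 < 19.023, we do not reject H₀.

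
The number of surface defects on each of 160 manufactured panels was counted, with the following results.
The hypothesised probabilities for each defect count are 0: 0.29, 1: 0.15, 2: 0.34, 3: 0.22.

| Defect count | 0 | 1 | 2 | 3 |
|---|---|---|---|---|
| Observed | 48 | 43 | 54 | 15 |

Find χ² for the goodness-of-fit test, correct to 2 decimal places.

26.69

Expected counts E_i = n·p_i: 160×0.29 = 46.4, 160×0.15 = 24, 160×0.34 = 54.4, 160×0.22 = 35.2.
χ² = (48−46.4)²/46.4 + (43−24)²/24 + (54−54.4)²/54.4 + (15−35.2)²/35.2
   = 0.055 + 15.042 + 0.003 + 11.592
Sum = 26.69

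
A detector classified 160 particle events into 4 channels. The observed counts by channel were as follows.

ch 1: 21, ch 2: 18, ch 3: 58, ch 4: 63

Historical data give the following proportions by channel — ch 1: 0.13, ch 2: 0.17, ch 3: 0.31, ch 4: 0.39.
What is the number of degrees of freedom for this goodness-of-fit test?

3

There are k = 4 categories and no parameters were estimated from the data, so df = 4 − 1 = 3.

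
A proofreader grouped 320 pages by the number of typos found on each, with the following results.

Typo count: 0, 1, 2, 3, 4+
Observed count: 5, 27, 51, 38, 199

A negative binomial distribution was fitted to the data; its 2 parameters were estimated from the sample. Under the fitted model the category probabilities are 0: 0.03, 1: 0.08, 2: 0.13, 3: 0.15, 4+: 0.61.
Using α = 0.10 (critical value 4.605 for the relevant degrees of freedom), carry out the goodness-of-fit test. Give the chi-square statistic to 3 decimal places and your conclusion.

6.562; reject

Expected counts E_i = n·p_i: 320×0.03 = 9.6, 320×0.08 = 25.6, 320×0.13 = 41.6, 320×0.15 = 48, 320×0.61 = 195.2.
χ² = (5−9.6)²/9.6 + (27−25.6)²/25.6 + (51−41.6)²/41.6 + (38−48)²/48 + (199−195.2)²/195.2
   = 2.2042 + 0.0766 + 2.1240 + 2.0833 + 0.0740
Sum = 6.562
df = 2. Since 6.562 > 4.605, we reject H₀.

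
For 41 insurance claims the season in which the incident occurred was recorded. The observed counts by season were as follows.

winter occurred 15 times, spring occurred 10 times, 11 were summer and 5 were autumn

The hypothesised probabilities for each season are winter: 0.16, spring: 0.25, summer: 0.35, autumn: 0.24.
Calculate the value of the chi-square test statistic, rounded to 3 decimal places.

14.028

Expected counts E_i = n·p_i: 41×0.16 = 6.56, 41×0.25 = 10.25, 41×0.35 = 14.35, 41×0.24 = 9.84.
winter: (15 − 6.56)²/6.56 = 71.2336/6.56 = 10.8588
spring: (10 − 10.25)²/10.25 = 0.0625/10.25 = 0.0061
summer: (11 − 14.35)²/14.35 = 11.2225/14.35 = 0.7821
autumn: (5 − 9.84)²/9.84 = 23.4256/9.84 = 2.3807
Sum = 14.028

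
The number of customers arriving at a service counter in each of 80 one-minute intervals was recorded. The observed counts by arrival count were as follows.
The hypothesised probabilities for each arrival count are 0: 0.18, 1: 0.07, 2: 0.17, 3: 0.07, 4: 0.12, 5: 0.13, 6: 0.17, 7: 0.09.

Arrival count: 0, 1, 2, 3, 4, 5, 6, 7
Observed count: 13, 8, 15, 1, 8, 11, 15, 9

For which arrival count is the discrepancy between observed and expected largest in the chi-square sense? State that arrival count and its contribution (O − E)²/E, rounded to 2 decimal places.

Expected counts E_i = n·p_i: 80×0.18 = 14.4, 80×0.07 = 5.6, 80×0.17 = 13.6, 80×0.07 = 5.6, 80×0.12 = 9.6, 80×0.13 = 10.4, 80×0.17 = 13.6, 80×0.09 = 7.2.
0: (13 − 14.4)²/14.4 = 1.96/14.4 = 0.136
1: (8 − 5.6)²/5.6 = 5.76/5.6 = 1.029
2: (15 − 13.6)²/13.6 = 1.96/13.6 = 0.144
3: (1 − 5.6)²/5.6 = 21.16/5.6 = 3.779
4: (8 − 9.6)²/9.6 = 2.56/9.6 = 0.267
5: (11 − 10.4)²/10.4 = 0.36/10.4 = 0.035
6: (15 − 13.6)²/13.6 = 1.96/13.6 = 0.144
7: (9 − 7.2)²/7.2 = 3.24/7.2 = 0.450
The largest term is for 3: 3.78.

3, 3.78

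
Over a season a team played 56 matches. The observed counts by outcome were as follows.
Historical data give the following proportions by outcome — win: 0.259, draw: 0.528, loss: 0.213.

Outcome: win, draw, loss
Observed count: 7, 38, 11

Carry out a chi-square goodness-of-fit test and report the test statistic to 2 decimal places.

6.36

Expected counts E_i = n·p_i: 56×0.259 = 14.504, 56×0.528 = 29.568, 56×0.213 = 11.928.
win: (7 − 14.504)²/14.504 = 56.310016/14.504 = 3.882
draw: (38 − 29.568)²/29.568 = 71.098624/29.568 = 2.405
loss: (11 − 11.928)²/11.928 = 0.861184/11.928 = 0.072
Sum = 6.36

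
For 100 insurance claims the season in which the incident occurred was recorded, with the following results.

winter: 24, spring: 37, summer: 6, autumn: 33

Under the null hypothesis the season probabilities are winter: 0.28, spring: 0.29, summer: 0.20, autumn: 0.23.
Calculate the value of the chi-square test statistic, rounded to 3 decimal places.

16.926

Expected counts E_i = n·p_i: 100×0.28 = 28, 100×0.29 = 29, 100×0.20 = 20, 100×0.23 = 23.
winter: (24 − 28)²/28 = 16/28 = 0.5714
spring: (37 − 29)²/29 = 64/29 = 2.2069
summer: (6 − 20)²/20 = 196/20 = 9.8000
autumn: (33 − 23)²/23 = 100/23 = 4.3478
Sum = 16.926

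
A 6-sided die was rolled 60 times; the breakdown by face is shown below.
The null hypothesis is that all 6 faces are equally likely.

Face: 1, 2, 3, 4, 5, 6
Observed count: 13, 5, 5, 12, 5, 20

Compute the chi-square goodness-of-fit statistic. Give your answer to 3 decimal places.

18.800

Expected count for each of the 6 categories: 60/6 = 10.
1: (13 − 10)²/10 = 9/10 = 0.9000
2: (5 − 10)²/10 = 25/10 = 2.5000
3: (5 − 10)²/10 = 25/10 = 2.5000
4: (12 − 10)²/10 = 4/10 = 0.4000
5: (5 − 10)²/10 = 25/10 = 2.5000
6: (20 − 10)²/10 = 100/10 = 10.0000
Sum = 18.800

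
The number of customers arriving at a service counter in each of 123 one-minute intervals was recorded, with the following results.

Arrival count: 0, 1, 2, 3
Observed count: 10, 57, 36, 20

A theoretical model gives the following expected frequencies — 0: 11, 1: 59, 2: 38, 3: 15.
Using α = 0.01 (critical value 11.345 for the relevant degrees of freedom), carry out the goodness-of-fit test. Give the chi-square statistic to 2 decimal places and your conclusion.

1.93; do not reject

0: (10 − 11)²/11 = 1/11 = 0.091
1: (57 − 59)²/59 = 4/59 = 0.068
2: (36 − 38)²/38 = 4/38 = 0.105
3: (20 − 15)²/15 = 25/15 = 1.667
Sum = 1.93
df = 3. Since 1.93 < 11.345, we do not reject H₀.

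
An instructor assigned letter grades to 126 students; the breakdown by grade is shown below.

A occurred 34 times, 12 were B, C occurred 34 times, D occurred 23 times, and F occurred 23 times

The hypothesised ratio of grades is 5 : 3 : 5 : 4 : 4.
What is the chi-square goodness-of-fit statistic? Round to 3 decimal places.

Ratio total = 21. Expected counts: 126×5/21 = 30, 126×3/21 = 18, 126×5/21 = 30, 126×4/21 = 24, 126×4/21 = 24.
χ² = (34−30)²/30 + (12−18)²/18 + (34−30)²/30 + (23−24)²/24 + (23−24)²/24
   = 0.5333 + 2.0000 + 0.5333 + 0.0417 + 0.0417
Sum = 3.150

3.150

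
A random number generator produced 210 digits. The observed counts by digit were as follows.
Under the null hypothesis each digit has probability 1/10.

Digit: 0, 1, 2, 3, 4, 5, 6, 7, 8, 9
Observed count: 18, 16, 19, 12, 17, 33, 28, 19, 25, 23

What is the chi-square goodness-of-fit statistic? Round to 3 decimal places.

16.762

Expected count for each of the 10 categories: 210/10 = 21.
χ² = (18−21)²/21 + (16−21)²/21 + (19−21)²/21 + (12−21)²/21 + (17−21)²/21 + (33−21)²/21 + (28−21)²/21 + (19−21)²/21 + (25−21)²/21 + (23−21)²/21
   = 0.4286 + 1.1905 + 0.1905 + 3.8571 + 0.7619 + 6.8571 + 2.3333 + 0.1905 + 0.7619 + 0.1905
Sum = 16.762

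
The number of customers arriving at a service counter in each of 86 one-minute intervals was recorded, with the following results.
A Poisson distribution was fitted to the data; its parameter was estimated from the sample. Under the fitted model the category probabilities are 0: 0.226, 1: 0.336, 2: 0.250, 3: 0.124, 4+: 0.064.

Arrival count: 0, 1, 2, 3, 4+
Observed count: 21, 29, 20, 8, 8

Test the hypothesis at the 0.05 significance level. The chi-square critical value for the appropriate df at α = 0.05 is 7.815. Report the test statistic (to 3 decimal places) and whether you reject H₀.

2.028; do not reject

Expected counts E_i = n·p_i: 86×0.226 = 19.436, 86×0.336 = 28.896, 86×0.250 = 21.5, 86×0.124 = 10.664, 86×0.064 = 5.504.
0: (21 − 19.436)²/19.436 = 2.446096/19.436 = 0.1259
1: (29 − 28.896)²/28.896 = 0.010816/28.896 = 0.0004
2: (20 − 21.5)²/21.5 = 2.25/21.5 = 0.1047
3: (8 − 10.664)²/10.664 = 7.096896/10.664 = 0.6655
4+: (8 − 5.504)²/5.504 = 6.230016/5.504 = 1.1319
Sum = 2.028
df = 3. Since 2.028 < 7.815, we do not reject H₀.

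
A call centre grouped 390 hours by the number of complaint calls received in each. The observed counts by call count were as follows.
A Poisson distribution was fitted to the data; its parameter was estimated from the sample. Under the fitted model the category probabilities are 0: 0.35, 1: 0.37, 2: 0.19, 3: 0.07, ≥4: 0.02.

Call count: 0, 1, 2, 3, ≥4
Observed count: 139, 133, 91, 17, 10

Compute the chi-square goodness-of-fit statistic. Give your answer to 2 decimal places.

Expected counts E_i = n·p_i: 390×0.35 = 136.5, 390×0.37 = 144.3, 390×0.19 = 74.1, 390×0.07 = 27.3, 390×0.02 = 7.8.
χ² = (139−136.5)²/136.5 + (133−144.3)²/144.3 + (91−74.1)²/74.1 + (17−27.3)²/27.3 + (10−7.8)²/7.8
   = 0.046 + 0.885 + 3.854 + 3.886 + 0.621
Sum = 9.29

9.29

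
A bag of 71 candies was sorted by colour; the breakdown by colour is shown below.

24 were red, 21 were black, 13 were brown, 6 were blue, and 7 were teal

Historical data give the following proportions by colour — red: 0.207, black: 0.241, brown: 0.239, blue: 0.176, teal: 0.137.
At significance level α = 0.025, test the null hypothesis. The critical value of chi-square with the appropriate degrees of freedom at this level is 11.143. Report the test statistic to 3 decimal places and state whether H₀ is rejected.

Expected counts E_i = n·p_i: 71×0.207 = 14.697, 71×0.241 = 17.111, 71×0.239 = 16.969, 71×0.176 = 12.496, 71×0.137 = 9.727.
cat         O        E   (O−E)²/E
red        24   14.697     5.8887
black      21   17.111     0.8839
brown      13   16.969     0.9283
blue        6   12.496     3.3769
teal        7    9.727     0.7645
Sum = 11.842
df = 4. Since 11.842 > 11.143, we reject H₀.

11.842; reject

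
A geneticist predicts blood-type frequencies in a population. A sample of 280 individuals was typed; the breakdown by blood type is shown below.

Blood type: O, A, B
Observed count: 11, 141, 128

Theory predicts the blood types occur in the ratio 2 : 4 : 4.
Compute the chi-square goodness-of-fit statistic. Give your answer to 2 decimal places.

45.96

Ratio total = 10. Expected counts: 280×2/10 = 56, 280×4/10 = 112, 280×4/10 = 112.
cat         O        E   (O−E)²/E
O          11       56     36.161
A         141      112      7.509
B         128      112      2.286
Sum = 45.96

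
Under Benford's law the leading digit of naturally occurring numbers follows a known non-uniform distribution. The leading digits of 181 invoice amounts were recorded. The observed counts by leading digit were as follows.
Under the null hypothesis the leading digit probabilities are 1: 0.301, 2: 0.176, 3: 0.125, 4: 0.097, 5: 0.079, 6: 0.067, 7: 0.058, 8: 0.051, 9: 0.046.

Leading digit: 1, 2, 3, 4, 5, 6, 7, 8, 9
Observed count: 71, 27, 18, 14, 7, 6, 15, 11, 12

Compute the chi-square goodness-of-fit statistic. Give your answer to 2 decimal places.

18.13

Expected counts E_i = n·p_i: 181×0.301 = 54.481, 181×0.176 = 31.856, 181×0.125 = 22.625, 181×0.097 = 17.557, 181×0.079 = 14.299, 181×0.067 = 12.127, 181×0.058 = 10.498, 181×0.051 = 9.231, 181×0.046 = 8.326.
χ² = (71−54.481)²/54.481 + (27−31.856)²/31.856 + (18−22.625)²/22.625 + (14−17.557)²/17.557 + (7−14.299)²/14.299 + (6−12.127)²/12.127 + (15−10.498)²/10.498 + (11−9.231)²/9.231 + (12−8.326)²/8.326
   = 5.009 + 0.740 + 0.945 + 0.721 + 3.726 + 3.096 + 1.931 + 0.339 + 1.621
Sum = 18.13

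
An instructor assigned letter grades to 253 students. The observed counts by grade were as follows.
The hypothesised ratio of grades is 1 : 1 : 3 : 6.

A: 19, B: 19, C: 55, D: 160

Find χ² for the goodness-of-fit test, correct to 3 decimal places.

Ratio total = 11. Expected counts: 253×1/11 = 23, 253×1/11 = 23, 253×3/11 = 69, 253×6/11 = 138.
χ² = (19−23)²/23 + (19−23)²/23 + (55−69)²/69 + (160−138)²/138
   = 0.6957 + 0.6957 + 2.8406 + 3.5072
Sum = 7.739

7.739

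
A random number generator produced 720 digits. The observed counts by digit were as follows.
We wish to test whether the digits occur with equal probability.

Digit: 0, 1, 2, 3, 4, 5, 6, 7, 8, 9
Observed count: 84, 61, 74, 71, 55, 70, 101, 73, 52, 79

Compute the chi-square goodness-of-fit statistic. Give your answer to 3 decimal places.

25.750

Expected count for each of the 10 categories: 720/10 = 72.
χ² = (84−72)²/72 + (61−72)²/72 + (74−72)²/72 + (71−72)²/72 + (55−72)²/72 + (70−72)²/72 + (101−72)²/72 + (73−72)²/72 + (52−72)²/72 + (79−72)²/72
   = 2.0000 + 1.6806 + 0.0556 + 0.0139 + 4.0139 + 0.0556 + 11.6806 + 0.0139 + 5.5556 + 0.6806
Sum = 25.750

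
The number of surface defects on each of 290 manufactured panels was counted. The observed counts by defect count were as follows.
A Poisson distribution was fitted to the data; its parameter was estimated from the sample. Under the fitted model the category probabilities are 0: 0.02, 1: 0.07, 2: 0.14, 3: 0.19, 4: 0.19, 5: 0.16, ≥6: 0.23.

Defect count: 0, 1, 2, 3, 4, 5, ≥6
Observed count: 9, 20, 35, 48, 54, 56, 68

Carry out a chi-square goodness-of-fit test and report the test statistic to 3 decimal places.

Expected counts E_i = n·p_i: 290×0.02 = 5.8, 290×0.07 = 20.3, 290×0.14 = 40.6, 290×0.19 = 55.1, 290×0.19 = 55.1, 290×0.16 = 46.4, 290×0.23 = 66.7.
cat         O        E   (O−E)²/E
0           9      5.8     1.7655
1          20     20.3     0.0044
2          35     40.6     0.7724
3          48     55.1     0.9149
4          54     55.1     0.0220
5          56     46.4     1.9862
≥6         68     66.7     0.0253
Sum = 5.491

5.491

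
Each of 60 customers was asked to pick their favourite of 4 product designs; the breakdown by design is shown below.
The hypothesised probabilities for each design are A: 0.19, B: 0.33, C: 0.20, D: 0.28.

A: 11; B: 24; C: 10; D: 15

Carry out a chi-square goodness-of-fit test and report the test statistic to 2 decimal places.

Expected counts E_i = n·p_i: 60×0.19 = 11.4, 60×0.33 = 19.8, 60×0.20 = 12, 60×0.28 = 16.8.
χ² = (11−11.4)²/11.4 + (24−19.8)²/19.8 + (10−12)²/12 + (15−16.8)²/16.8
   = 0.014 + 0.891 + 0.333 + 0.193
Sum = 1.43

1.43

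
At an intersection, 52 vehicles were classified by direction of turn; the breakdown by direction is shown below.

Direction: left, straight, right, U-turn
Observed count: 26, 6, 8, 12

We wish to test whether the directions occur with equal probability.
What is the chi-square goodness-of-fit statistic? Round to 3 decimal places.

18.769

Under H₀ each category has probability 1/4, so each expected count is 52/4 = 13.
χ² = (26−13)²/13 + (6−13)²/13 + (8−13)²/13 + (12−13)²/13
   = 13.0000 + 3.7692 + 1.9231 + 0.0769
Sum = 18.769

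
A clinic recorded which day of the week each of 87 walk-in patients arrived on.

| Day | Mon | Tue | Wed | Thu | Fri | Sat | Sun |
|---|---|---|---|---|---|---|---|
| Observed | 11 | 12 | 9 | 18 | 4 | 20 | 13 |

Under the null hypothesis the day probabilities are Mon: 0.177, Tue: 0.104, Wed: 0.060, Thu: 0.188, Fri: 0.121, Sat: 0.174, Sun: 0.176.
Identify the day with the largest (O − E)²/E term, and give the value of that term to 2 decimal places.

Expected counts E_i = n·p_i: 87×0.177 = 15.399, 87×0.104 = 9.048, 87×0.060 = 5.22, 87×0.188 = 16.356, 87×0.121 = 10.527, 87×0.174 = 15.138, 87×0.176 = 15.312.
χ² = (11−15.399)²/15.399 + (12−9.048)²/9.048 + (9−5.22)²/5.22 + (18−16.356)²/16.356 + (4−10.527)²/10.527 + (20−15.138)²/15.138 + (13−15.312)²/15.312
   = 1.257 + 0.963 + 2.737 + 0.165 + 4.047 + 1.562 + 0.349
The largest term is for Fri: 4.05.

Fri, 4.05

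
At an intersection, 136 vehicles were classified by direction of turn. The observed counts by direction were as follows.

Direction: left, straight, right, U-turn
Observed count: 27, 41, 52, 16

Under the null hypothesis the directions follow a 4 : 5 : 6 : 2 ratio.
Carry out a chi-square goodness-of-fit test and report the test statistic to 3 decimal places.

Ratio total = 17. Expected counts: 136×4/17 = 32, 136×5/17 = 40, 136×6/17 = 48, 136×2/17 = 16.
χ² = (27−32)²/32 + (41−40)²/40 + (52−48)²/48 + (16−16)²/16
   = 0.7813 + 0.0250 + 0.3333 + 0.0000
Sum = 1.140

1.140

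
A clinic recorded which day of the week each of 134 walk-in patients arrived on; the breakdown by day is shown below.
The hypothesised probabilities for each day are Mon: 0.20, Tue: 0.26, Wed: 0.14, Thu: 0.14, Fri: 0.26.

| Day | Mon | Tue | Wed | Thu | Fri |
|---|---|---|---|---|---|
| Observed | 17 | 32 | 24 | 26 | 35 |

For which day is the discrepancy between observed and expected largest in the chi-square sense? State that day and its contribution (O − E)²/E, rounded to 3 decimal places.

Expected counts E_i = n·p_i: 134×0.20 = 26.8, 134×0.26 = 34.84, 134×0.14 = 18.76, 134×0.14 = 18.76, 134×0.26 = 34.84.
cat         O        E   (O−E)²/E
Mon        17     26.8     3.5836
Tue        32    34.84     0.2315
Wed        24    18.76     1.4636
Thu        26    18.76     2.7941
Fri        35    34.84     0.0007
The largest term is for Mon: 3.584.

Mon, 3.584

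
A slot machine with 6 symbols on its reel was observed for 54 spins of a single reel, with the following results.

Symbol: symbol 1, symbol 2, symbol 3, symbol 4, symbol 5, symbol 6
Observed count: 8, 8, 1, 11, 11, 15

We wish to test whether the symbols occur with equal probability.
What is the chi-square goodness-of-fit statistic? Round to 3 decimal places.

12.222

Expected count for each of the 6 categories: 54/6 = 9.
cat           O        E   (O−E)²/E
symbol 1      8        9     0.1111
symbol 2      8        9     0.1111
symbol 3      1        9     7.1111
symbol 4     11        9     0.4444
symbol 5     11        9     0.4444
symbol 6     15        9     4.0000
Sum = 12.222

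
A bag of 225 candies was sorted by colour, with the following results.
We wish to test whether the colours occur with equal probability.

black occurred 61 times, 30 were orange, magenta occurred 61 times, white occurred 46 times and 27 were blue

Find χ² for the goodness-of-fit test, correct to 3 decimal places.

23.600

Under H₀ each category has probability 1/5, so each expected count is 225/5 = 45.
χ² = (61−45)²/45 + (30−45)²/45 + (61−45)²/45 + (46−45)²/45 + (27−45)²/45
   = 5.6889 + 5.0000 + 5.6889 + 0.0222 + 7.2000
Sum = 23.600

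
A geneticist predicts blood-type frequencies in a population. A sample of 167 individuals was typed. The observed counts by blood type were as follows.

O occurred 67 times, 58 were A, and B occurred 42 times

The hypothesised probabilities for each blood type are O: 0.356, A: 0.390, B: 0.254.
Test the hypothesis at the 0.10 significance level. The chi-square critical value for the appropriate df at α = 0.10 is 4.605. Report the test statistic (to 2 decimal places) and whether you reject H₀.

1.74; do not reject

Expected counts E_i = n·p_i: 167×0.356 = 59.452, 167×0.390 = 65.13, 167×0.254 = 42.418.
χ² = (67−59.452)²/59.452 + (58−65.13)²/65.13 + (42−42.418)²/42.418
   = 0.958 + 0.781 + 0.004
Sum = 1.74
df = 2. Since 1.74 < 4.605, we do not reject H₀.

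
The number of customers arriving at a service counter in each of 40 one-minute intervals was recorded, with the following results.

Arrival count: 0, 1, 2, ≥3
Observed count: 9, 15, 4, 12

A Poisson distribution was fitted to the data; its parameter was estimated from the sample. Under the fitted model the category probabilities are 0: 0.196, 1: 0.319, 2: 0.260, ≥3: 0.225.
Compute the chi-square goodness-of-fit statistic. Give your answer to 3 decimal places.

5.503

Expected counts E_i = n·p_i: 40×0.196 = 7.84, 40×0.319 = 12.76, 40×0.260 = 10.4, 40×0.225 = 9.
0: (9 − 7.84)²/7.84 = 1.3456/7.84 = 0.1716
1: (15 − 12.76)²/12.76 = 5.0176/12.76 = 0.3932
2: (4 − 10.4)²/10.4 = 40.96/10.4 = 3.9385
≥3: (12 − 9)²/9 = 9/9 = 1.0000
Sum = 5.503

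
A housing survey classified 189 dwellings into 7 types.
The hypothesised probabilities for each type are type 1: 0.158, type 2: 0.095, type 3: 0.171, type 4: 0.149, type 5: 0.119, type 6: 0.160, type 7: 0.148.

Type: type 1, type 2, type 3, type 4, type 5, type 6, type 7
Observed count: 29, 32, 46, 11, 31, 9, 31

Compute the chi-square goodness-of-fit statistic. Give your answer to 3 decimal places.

45.726

Expected counts E_i = n·p_i: 189×0.158 = 29.862, 189×0.095 = 17.955, 189×0.171 = 32.319, 189×0.149 = 28.161, 189×0.119 = 22.491, 189×0.160 = 30.24, 189×0.148 = 27.972.
χ² = (29−29.862)²/29.862 + (32−17.955)²/17.955 + (46−32.319)²/32.319 + (11−28.161)²/28.161 + (31−22.491)²/22.491 + (9−30.24)²/30.24 + (31−27.972)²/27.972
   = 0.0249 + 10.9865 + 5.7913 + 10.4577 + 3.2192 + 14.9186 + 0.3278
Sum = 45.726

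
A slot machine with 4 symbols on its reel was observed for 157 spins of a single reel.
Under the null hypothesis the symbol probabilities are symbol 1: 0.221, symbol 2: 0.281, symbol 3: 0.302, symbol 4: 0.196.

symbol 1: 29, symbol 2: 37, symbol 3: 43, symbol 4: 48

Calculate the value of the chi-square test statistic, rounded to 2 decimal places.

Expected counts E_i = n·p_i: 157×0.221 = 34.697, 157×0.281 = 44.117, 157×0.302 = 47.414, 157×0.196 = 30.772.
symbol 1: (29 − 34.697)²/34.697 = 32.455809/34.697 = 0.935
symbol 2: (37 − 44.117)²/44.117 = 50.651689/44.117 = 1.148
symbol 3: (43 − 47.414)²/47.414 = 19.483396/47.414 = 0.411
symbol 4: (48 − 30.772)²/30.772 = 296.803984/30.772 = 9.645
Sum = 12.14

12.14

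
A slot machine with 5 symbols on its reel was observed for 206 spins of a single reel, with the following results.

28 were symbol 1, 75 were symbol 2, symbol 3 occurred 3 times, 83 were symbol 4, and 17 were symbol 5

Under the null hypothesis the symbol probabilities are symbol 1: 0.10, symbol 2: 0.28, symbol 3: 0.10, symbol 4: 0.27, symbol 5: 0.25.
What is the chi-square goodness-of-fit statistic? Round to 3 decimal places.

Expected counts E_i = n·p_i: 206×0.10 = 20.6, 206×0.28 = 57.68, 206×0.10 = 20.6, 206×0.27 = 55.62, 206×0.25 = 51.5.
cat           O        E   (O−E)²/E
symbol 1     28     20.6     2.6583
symbol 2     75    57.68     5.2008
symbol 3      3     20.6    15.0369
symbol 4     83    55.62    13.4783
symbol 5     17     51.5    23.1117
Sum = 59.486

59.486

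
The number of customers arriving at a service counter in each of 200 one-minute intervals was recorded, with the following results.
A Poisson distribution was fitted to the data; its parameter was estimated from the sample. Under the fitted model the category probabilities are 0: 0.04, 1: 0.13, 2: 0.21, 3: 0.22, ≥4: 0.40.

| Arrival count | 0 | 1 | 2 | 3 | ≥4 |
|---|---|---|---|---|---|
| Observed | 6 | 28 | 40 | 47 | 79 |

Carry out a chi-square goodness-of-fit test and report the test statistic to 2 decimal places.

0.97

Expected counts E_i = n·p_i: 200×0.04 = 8, 200×0.13 = 26, 200×0.21 = 42, 200×0.22 = 44, 200×0.40 = 80.
χ² = (6−8)²/8 + (28−26)²/26 + (40−42)²/42 + (47−44)²/44 + (79−80)²/80
   = 0.500 + 0.154 + 0.095 + 0.205 + 0.013
Sum = 0.97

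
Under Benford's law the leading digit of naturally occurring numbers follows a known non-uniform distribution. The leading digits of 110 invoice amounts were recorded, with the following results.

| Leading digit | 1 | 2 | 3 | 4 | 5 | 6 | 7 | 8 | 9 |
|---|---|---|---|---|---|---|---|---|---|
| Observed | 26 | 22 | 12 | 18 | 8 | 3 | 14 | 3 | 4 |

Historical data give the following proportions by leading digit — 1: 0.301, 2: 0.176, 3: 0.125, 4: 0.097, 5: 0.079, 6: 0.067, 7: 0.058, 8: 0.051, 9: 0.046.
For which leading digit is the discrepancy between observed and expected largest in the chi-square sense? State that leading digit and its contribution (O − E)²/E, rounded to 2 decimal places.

Expected counts E_i = n·p_i: 110×0.301 = 33.11, 110×0.176 = 19.36, 110×0.125 = 13.75, 110×0.097 = 10.67, 110×0.079 = 8.69, 110×0.067 = 7.37, 110×0.058 = 6.38, 110×0.051 = 5.61, 110×0.046 = 5.06.
1: (26 − 33.11)²/33.11 = 50.5521/33.11 = 1.527
2: (22 − 19.36)²/19.36 = 6.9696/19.36 = 0.360
3: (12 − 13.75)²/13.75 = 3.0625/13.75 = 0.223
4: (18 − 10.67)²/10.67 = 53.7289/10.67 = 5.036
5: (8 − 8.69)²/8.69 = 0.4761/8.69 = 0.055
6: (3 − 7.37)²/7.37 = 19.0969/7.37 = 2.591
7: (14 − 6.38)²/6.38 = 58.0644/6.38 = 9.101
8: (3 − 5.61)²/5.61 = 6.8121/5.61 = 1.214
9: (4 − 5.06)²/5.06 = 1.1236/5.06 = 0.222
The largest term is for 7: 9.10.

7, 9.10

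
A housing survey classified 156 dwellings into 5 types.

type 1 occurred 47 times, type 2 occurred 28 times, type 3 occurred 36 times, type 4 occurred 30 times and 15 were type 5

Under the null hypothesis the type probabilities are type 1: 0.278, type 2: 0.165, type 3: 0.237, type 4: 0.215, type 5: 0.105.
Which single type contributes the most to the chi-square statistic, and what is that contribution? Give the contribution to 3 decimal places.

Expected counts E_i = n·p_i: 156×0.278 = 43.368, 156×0.165 = 25.74, 156×0.237 = 36.972, 156×0.215 = 33.54, 156×0.105 = 16.38.
cat         O        E   (O−E)²/E
type 1     47   43.368     0.3042
type 2     28    25.74     0.1984
type 3     36   36.972     0.0256
type 4     30    33.54     0.3736
type 5     15    16.38     0.1163
The largest term is for type 4: 0.374.

type 4, 0.374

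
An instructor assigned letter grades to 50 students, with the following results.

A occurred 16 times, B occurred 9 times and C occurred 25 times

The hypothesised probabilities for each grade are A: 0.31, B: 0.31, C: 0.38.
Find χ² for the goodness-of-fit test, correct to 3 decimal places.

Expected counts E_i = n·p_i: 50×0.31 = 15.5, 50×0.31 = 15.5, 50×0.38 = 19.
cat         O        E   (O−E)²/E
A          16     15.5     0.0161
B           9     15.5     2.7258
C          25       19     1.8947
Sum = 4.637

4.637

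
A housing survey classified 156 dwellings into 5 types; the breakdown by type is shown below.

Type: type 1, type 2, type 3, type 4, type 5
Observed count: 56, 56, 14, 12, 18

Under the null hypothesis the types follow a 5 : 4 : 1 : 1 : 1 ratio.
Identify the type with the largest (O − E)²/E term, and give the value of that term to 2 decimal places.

Ratio total = 12. Expected counts: 156×5/12 = 65, 156×4/12 = 52, 156×1/12 = 13, 156×1/12 = 13, 156×1/12 = 13.
cat         O        E   (O−E)²/E
type 1     56       65      1.246
type 2     56       52      0.308
type 3     14       13      0.077
type 4     12       13      0.077
type 5     18       13      1.923
The largest term is for type 5: 1.92.

type 5, 1.92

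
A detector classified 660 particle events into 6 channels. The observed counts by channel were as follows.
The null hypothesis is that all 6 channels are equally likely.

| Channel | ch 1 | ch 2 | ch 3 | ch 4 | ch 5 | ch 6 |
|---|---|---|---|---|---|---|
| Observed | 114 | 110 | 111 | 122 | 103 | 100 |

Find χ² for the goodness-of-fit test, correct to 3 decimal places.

Under H₀ each category has probability 1/6, so each expected count is 660/6 = 110.
cat         O        E   (O−E)²/E
ch 1      114      110     0.1455
ch 2      110      110     0.0000
ch 3      111      110     0.0091
ch 4      122      110     1.3091
ch 5      103      110     0.4455
ch 6      100      110     0.9091
Sum = 2.818

2.818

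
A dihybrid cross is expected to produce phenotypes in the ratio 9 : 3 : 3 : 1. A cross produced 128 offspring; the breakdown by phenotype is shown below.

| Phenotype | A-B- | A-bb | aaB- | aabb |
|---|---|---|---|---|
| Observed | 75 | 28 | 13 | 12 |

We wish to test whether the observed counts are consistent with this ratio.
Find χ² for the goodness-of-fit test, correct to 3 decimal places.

7.833

Ratio total = 16. Expected counts: 128×9/16 = 72, 128×3/16 = 24, 128×3/16 = 24, 128×1/16 = 8.
χ² = (75−72)²/72 + (28−24)²/24 + (13−24)²/24 + (12−8)²/8
   = 0.1250 + 0.6667 + 5.0417 + 2.0000
Sum = 7.833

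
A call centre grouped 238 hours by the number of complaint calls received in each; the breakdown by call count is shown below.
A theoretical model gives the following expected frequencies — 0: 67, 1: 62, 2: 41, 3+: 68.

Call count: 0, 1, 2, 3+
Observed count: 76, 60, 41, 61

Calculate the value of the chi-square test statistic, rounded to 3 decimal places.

χ² = (76−67)²/67 + (60−62)²/62 + (41−41)²/41 + (61−68)²/68
   = 1.2090 + 0.0645 + 0.0000 + 0.7206
Sum = 1.994

1.994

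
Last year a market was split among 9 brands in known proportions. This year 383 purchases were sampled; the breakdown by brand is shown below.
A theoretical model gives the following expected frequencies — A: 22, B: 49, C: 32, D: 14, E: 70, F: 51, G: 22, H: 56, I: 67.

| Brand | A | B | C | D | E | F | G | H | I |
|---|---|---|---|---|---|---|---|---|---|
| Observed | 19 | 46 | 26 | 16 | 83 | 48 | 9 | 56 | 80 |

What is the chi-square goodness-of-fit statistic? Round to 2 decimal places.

A: (19 − 22)²/22 = 9/22 = 0.409
B: (46 − 49)²/49 = 9/49 = 0.184
C: (26 − 32)²/32 = 36/32 = 1.125
D: (16 − 14)²/14 = 4/14 = 0.286
E: (83 − 70)²/70 = 169/70 = 2.414
F: (48 − 51)²/51 = 9/51 = 0.176
G: (9 − 22)²/22 = 169/22 = 7.682
H: (56 − 56)²/56 = 0/56 = 0.000
I: (80 − 67)²/67 = 169/67 = 2.522
Sum = 14.80

14.80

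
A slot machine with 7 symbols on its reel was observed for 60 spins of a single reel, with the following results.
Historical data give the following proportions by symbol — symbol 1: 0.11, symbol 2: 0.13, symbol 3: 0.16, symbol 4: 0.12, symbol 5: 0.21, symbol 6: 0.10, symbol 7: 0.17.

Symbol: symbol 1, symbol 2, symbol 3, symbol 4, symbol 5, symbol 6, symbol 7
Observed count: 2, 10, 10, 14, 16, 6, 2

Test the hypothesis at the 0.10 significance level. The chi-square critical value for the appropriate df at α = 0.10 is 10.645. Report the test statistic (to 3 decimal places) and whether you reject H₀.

17.775; reject

Expected counts E_i = n·p_i: 60×0.11 = 6.6, 60×0.13 = 7.8, 60×0.16 = 9.6, 60×0.12 = 7.2, 60×0.21 = 12.6, 60×0.10 = 6, 60×0.17 = 10.2.
χ² = (2−6.6)²/6.6 + (10−7.8)²/7.8 + (10−9.6)²/9.6 + (14−7.2)²/7.2 + (16−12.6)²/12.6 + (6−6)²/6 + (2−10.2)²/10.2
   = 3.2061 + 0.6205 + 0.0167 + 6.4222 + 0.9175 + 0.0000 + 6.5922
Sum = 17.775
df = 6. Since 17.775 > 10.645, we reject H₀.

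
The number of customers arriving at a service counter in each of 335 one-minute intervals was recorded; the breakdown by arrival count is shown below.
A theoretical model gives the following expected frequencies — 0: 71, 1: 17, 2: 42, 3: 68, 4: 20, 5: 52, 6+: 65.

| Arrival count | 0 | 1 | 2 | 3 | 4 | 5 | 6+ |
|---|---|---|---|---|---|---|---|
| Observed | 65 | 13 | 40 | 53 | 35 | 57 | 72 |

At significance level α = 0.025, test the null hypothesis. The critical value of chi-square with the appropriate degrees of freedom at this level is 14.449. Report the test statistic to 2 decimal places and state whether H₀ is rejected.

17.34; reject

χ² = (65−71)²/71 + (13−17)²/17 + (40−42)²/42 + (53−68)²/68 + (35−20)²/20 + (57−52)²/52 + (72−65)²/65
   = 0.507 + 0.941 + 0.095 + 3.309 + 11.250 + 0.481 + 0.754
Sum = 17.34
df = 6. Since 17.34 > 14.449, we reject H₀.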